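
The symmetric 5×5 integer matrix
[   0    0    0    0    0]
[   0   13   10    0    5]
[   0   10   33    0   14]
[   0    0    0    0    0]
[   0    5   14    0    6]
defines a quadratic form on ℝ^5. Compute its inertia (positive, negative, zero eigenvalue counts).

step 0: pivot 13 → sign +
step 1: pivot 329/13 → sign +
step 2: pivot 1/329 → sign +
step 3: row/col 3 already zero → sign 0
step 4: row/col 4 already zero → sign 0
signature = (3, 0, 2)

Answer: (3, 0, 2)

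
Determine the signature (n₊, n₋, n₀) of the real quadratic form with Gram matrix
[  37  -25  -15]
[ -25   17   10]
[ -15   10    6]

Answer: (2, 1, 0)

Derivation:
step 0: pivot 37 → sign +
step 1: pivot 4/37 → sign +
step 2: pivot -1/4 → sign −
signature = (2, 1, 0)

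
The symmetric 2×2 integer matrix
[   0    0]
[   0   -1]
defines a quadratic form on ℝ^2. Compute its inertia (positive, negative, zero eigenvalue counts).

step 0: pivot -1 → sign −
step 1: row/col 1 already zero → sign 0
signature = (0, 1, 1)

Answer: (0, 1, 1)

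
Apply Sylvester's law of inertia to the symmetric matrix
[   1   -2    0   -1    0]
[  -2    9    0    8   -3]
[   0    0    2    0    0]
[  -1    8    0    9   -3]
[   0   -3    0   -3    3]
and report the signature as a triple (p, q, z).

Answer: (5, 0, 0)

Derivation:
step 0: pivot 1 → sign +
step 1: pivot 5 → sign +
step 2: pivot 2 → sign +
step 3: pivot 4/5 → sign +
step 4: pivot 3/4 → sign +
signature = (5, 0, 0)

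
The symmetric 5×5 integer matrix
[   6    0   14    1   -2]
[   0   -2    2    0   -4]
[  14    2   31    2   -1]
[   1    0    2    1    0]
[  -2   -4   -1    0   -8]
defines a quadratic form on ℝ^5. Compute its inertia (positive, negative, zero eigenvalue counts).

step 0: pivot 6 → sign +
step 1: pivot -2 → sign −
step 2: pivot 1/3 → sign +
step 3: pivot 1/2 → sign +
step 4: pivot -1 → sign −
signature = (3, 2, 0)

Answer: (3, 2, 0)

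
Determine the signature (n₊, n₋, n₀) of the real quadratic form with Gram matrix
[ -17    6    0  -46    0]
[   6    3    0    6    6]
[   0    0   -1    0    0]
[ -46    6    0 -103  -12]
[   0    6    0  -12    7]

Answer: (2, 3, 0)

Derivation:
step 0: pivot -17 → sign −
step 1: pivot 87/17 → sign +
step 2: pivot -1 → sign −
step 3: pivot 1 → sign +
step 4: pivot -1/29 → sign −
signature = (2, 3, 0)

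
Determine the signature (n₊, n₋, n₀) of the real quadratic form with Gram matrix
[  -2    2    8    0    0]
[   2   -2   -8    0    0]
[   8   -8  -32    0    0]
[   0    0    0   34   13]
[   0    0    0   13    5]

step 0: pivot -2 → sign −
step 1: pivot 34 → sign +
step 2: pivot 1/34 → sign +
step 3: row/col 3 already zero → sign 0
step 4: row/col 4 already zero → sign 0
signature = (2, 1, 2)

Answer: (2, 1, 2)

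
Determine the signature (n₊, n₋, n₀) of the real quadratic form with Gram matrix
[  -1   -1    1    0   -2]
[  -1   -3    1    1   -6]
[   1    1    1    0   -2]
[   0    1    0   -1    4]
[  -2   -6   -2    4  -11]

Answer: (2, 3, 0)

Derivation:
step 0: pivot -1 → sign −
step 1: pivot -2 → sign −
step 2: pivot 2 → sign +
step 3: pivot -1/2 → sign −
step 4: pivot 1 → sign +
signature = (2, 3, 0)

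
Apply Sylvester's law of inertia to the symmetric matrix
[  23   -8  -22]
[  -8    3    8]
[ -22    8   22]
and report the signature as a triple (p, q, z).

step 0: pivot 23 → sign +
step 1: pivot 5/23 → sign +
step 2: pivot 2/5 → sign +
signature = (3, 0, 0)

Answer: (3, 0, 0)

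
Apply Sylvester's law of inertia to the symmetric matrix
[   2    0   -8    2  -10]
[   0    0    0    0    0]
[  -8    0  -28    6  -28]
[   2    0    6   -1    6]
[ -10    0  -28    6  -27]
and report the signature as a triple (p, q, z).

step 0: pivot 2 → sign +
step 1: pivot -60 → sign −
step 2: pivot 4/15 → sign +
step 3: row/col 3 already zero → sign 0
step 4: row/col 4 already zero → sign 0
signature = (2, 1, 2)

Answer: (2, 1, 2)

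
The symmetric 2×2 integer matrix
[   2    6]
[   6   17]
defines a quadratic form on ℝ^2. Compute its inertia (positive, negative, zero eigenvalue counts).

step 0: pivot 2 → sign +
step 1: pivot -1 → sign −
signature = (1, 1, 0)

Answer: (1, 1, 0)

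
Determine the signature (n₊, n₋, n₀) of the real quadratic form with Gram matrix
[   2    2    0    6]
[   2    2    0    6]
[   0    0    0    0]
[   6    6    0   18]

step 0: pivot 2 → sign +
step 1: row/col 1 already zero → sign 0
step 2: row/col 2 already zero → sign 0
step 3: row/col 3 already zero → sign 0
signature = (1, 0, 3)

Answer: (1, 0, 3)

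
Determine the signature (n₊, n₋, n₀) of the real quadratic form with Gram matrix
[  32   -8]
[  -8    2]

Answer: (1, 0, 1)

Derivation:
step 0: pivot 32 → sign +
step 1: row/col 1 already zero → sign 0
signature = (1, 0, 1)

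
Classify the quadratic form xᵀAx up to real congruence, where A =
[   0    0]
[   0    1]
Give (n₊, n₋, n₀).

step 0: pivot 1 → sign +
step 1: row/col 1 already zero → sign 0
signature = (1, 0, 1)

Answer: (1, 0, 1)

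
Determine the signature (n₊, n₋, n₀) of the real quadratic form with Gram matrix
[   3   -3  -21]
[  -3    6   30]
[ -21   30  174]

Answer: (2, 0, 1)

Derivation:
step 0: pivot 3 → sign +
step 1: pivot 3 → sign +
step 2: row/col 2 already zero → sign 0
signature = (2, 0, 1)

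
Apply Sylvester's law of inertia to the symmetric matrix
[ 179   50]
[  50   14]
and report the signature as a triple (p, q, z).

Answer: (2, 0, 0)

Derivation:
step 0: pivot 179 → sign +
step 1: pivot 6/179 → sign +
signature = (2, 0, 0)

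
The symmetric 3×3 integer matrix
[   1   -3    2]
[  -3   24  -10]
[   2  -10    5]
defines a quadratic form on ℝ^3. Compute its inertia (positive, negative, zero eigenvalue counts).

step 0: pivot 1 → sign +
step 1: pivot 15 → sign +
step 2: pivot -1/15 → sign −
signature = (2, 1, 0)

Answer: (2, 1, 0)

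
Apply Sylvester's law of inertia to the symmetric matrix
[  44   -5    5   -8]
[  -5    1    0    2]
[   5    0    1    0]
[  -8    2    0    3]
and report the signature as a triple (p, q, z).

Answer: (2, 2, 0)

Derivation:
step 0: pivot 44 → sign +
step 1: pivot 19/44 → sign +
step 2: pivot -6/19 → sign −
step 3: pivot -1/3 → sign −
signature = (2, 2, 0)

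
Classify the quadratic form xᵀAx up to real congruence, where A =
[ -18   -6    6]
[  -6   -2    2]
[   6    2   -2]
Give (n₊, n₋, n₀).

step 0: pivot -18 → sign −
step 1: row/col 1 already zero → sign 0
step 2: row/col 2 already zero → sign 0
signature = (0, 1, 2)

Answer: (0, 1, 2)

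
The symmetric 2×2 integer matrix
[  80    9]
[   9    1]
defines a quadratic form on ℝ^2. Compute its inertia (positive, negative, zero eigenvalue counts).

step 0: pivot 80 → sign +
step 1: pivot -1/80 → sign −
signature = (1, 1, 0)

Answer: (1, 1, 0)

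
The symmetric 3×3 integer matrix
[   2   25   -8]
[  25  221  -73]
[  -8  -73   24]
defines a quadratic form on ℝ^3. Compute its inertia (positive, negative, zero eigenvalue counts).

Answer: (1, 2, 0)

Derivation:
step 0: pivot 2 → sign +
step 1: pivot -183/2 → sign −
step 2: pivot -2/61 → sign −
signature = (1, 2, 0)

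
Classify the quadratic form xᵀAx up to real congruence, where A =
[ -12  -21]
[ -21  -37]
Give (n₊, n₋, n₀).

Answer: (0, 2, 0)

Derivation:
step 0: pivot -12 → sign −
step 1: pivot -1/4 → sign −
signature = (0, 2, 0)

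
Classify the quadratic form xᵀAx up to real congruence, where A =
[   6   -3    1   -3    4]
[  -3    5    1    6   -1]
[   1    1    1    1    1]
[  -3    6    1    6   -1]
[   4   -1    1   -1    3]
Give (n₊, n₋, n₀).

step 0: pivot 6 → sign +
step 1: pivot 7/2 → sign +
step 2: pivot 4/21 → sign +
step 3: pivot -9/4 → sign −
step 4: pivot 1/9 → sign +
signature = (4, 1, 0)

Answer: (4, 1, 0)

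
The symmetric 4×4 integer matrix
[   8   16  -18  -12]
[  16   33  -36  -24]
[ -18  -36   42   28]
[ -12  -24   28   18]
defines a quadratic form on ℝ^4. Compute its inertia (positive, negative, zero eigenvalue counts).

Answer: (3, 1, 0)

Derivation:
step 0: pivot 8 → sign +
step 1: pivot 1 → sign +
step 2: pivot 3/2 → sign +
step 3: pivot -2/3 → sign −
signature = (3, 1, 0)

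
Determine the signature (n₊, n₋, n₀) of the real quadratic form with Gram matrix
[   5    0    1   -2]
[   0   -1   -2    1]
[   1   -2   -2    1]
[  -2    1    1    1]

Answer: (3, 1, 0)

Derivation:
step 0: pivot 5 → sign +
step 1: pivot -1 → sign −
step 2: pivot 9/5 → sign +
step 3: pivot 1 → sign +
signature = (3, 1, 0)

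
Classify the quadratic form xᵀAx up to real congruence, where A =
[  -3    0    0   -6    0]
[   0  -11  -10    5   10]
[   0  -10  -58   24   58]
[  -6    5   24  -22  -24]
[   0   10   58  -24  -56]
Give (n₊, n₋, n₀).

Answer: (2, 3, 0)

Derivation:
step 0: pivot -3 → sign −
step 1: pivot -11 → sign −
step 2: pivot -538/11 → sign −
step 3: pivot 3/269 → sign +
step 4: pivot 2 → sign +
signature = (2, 3, 0)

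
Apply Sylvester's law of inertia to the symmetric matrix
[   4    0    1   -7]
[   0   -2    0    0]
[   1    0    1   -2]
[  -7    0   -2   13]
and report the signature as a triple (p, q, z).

step 0: pivot 4 → sign +
step 1: pivot -2 → sign −
step 2: pivot 3/4 → sign +
step 3: pivot 2/3 → sign +
signature = (3, 1, 0)

Answer: (3, 1, 0)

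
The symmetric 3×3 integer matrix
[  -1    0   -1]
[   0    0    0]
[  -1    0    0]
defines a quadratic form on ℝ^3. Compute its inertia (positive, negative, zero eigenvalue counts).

step 0: pivot -1 → sign −
step 1: pivot 1 → sign +
step 2: row/col 2 already zero → sign 0
signature = (1, 1, 1)

Answer: (1, 1, 1)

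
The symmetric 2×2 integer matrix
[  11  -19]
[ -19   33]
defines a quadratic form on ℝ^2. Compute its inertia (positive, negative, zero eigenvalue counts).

Answer: (2, 0, 0)

Derivation:
step 0: pivot 11 → sign +
step 1: pivot 2/11 → sign +
signature = (2, 0, 0)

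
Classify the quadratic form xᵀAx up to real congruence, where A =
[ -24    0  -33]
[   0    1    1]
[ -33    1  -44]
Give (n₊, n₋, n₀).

step 0: pivot -24 → sign −
step 1: pivot 1 → sign +
step 2: pivot 3/8 → sign +
signature = (2, 1, 0)

Answer: (2, 1, 0)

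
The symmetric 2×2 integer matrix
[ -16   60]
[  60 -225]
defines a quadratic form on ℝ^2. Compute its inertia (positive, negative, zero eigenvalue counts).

Answer: (0, 1, 1)

Derivation:
step 0: pivot -16 → sign −
step 1: row/col 1 already zero → sign 0
signature = (0, 1, 1)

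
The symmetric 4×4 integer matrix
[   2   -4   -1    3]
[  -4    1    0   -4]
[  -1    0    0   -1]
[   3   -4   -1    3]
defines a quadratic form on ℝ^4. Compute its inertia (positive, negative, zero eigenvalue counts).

Answer: (2, 2, 0)

Derivation:
step 0: pivot 2 → sign +
step 1: pivot -7 → sign −
step 2: pivot 1/14 → sign +
step 3: pivot -1 → sign −
signature = (2, 2, 0)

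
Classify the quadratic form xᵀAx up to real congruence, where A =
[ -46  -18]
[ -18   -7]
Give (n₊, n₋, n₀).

Answer: (1, 1, 0)

Derivation:
step 0: pivot -46 → sign −
step 1: pivot 1/23 → sign +
signature = (1, 1, 0)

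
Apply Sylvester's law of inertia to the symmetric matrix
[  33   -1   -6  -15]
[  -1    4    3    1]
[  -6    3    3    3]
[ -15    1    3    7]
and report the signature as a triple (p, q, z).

Answer: (3, 1, 0)

Derivation:
step 0: pivot 33 → sign +
step 1: pivot 131/33 → sign +
step 2: pivot -12/131 → sign −
step 3: pivot 1/4 → sign +
signature = (3, 1, 0)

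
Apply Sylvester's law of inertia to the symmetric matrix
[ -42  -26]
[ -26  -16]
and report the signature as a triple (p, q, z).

step 0: pivot -42 → sign −
step 1: pivot 2/21 → sign +
signature = (1, 1, 0)

Answer: (1, 1, 0)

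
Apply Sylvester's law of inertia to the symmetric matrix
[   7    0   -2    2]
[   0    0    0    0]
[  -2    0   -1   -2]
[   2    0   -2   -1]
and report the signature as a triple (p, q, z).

Answer: (1, 2, 1)

Derivation:
step 0: pivot 7 → sign +
step 1: pivot -11/7 → sign −
step 2: pivot -3/11 → sign −
step 3: row/col 3 already zero → sign 0
signature = (1, 2, 1)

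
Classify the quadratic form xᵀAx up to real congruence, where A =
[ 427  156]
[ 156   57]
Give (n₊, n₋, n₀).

step 0: pivot 427 → sign +
step 1: pivot 3/427 → sign +
signature = (2, 0, 0)

Answer: (2, 0, 0)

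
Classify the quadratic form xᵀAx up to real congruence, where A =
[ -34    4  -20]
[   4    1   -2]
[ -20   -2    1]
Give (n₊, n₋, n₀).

step 0: pivot -34 → sign −
step 1: pivot 25/17 → sign +
step 2: pivot -3/25 → sign −
signature = (1, 2, 0)

Answer: (1, 2, 0)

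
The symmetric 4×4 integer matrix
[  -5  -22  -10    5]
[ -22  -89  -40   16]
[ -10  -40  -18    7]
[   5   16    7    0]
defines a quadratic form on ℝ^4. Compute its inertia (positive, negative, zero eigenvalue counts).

Answer: (2, 2, 0)

Derivation:
step 0: pivot -5 → sign −
step 1: pivot 39/5 → sign +
step 2: pivot -2/39 → sign −
step 3: pivot 1/2 → sign +
signature = (2, 2, 0)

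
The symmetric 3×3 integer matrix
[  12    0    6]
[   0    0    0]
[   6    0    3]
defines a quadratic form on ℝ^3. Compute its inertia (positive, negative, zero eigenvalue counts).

step 0: pivot 12 → sign +
step 1: row/col 1 already zero → sign 0
step 2: row/col 2 already zero → sign 0
signature = (1, 0, 2)

Answer: (1, 0, 2)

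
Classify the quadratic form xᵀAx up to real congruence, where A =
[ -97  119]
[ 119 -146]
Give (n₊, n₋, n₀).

step 0: pivot -97 → sign −
step 1: pivot -1/97 → sign −
signature = (0, 2, 0)

Answer: (0, 2, 0)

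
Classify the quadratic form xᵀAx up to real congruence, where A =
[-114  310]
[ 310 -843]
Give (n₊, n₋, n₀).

step 0: pivot -114 → sign −
step 1: pivot -1/57 → sign −
signature = (0, 2, 0)

Answer: (0, 2, 0)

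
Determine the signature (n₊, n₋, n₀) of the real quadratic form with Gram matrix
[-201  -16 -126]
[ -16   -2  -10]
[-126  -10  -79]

Answer: (0, 3, 0)

Derivation:
step 0: pivot -201 → sign −
step 1: pivot -146/201 → sign −
step 2: pivot -1/73 → sign −
signature = (0, 3, 0)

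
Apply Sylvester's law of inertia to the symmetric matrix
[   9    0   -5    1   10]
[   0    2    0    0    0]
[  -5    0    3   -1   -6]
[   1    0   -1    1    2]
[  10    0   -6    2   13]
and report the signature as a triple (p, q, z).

step 0: pivot 9 → sign +
step 1: pivot 2 → sign +
step 2: pivot 2/9 → sign +
step 3: pivot 1 → sign +
step 4: row/col 4 already zero → sign 0
signature = (4, 0, 1)

Answer: (4, 0, 1)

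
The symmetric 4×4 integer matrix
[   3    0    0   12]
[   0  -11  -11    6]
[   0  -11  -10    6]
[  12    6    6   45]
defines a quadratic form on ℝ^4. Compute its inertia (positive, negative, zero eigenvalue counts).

step 0: pivot 3 → sign +
step 1: pivot -11 → sign −
step 2: pivot 1 → sign +
step 3: pivot 3/11 → sign +
signature = (3, 1, 0)

Answer: (3, 1, 0)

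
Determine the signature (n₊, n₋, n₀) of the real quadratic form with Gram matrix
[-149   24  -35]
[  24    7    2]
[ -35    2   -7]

Answer: (2, 1, 0)

Derivation:
step 0: pivot -149 → sign −
step 1: pivot 1619/149 → sign +
step 2: pivot 6/1619 → sign +
signature = (2, 1, 0)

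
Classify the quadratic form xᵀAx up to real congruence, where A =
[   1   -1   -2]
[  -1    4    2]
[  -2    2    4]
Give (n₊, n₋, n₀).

step 0: pivot 1 → sign +
step 1: pivot 3 → sign +
step 2: row/col 2 already zero → sign 0
signature = (2, 0, 1)

Answer: (2, 0, 1)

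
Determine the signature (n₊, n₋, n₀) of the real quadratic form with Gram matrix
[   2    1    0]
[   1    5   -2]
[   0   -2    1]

Answer: (3, 0, 0)

Derivation:
step 0: pivot 2 → sign +
step 1: pivot 9/2 → sign +
step 2: pivot 1/9 → sign +
signature = (3, 0, 0)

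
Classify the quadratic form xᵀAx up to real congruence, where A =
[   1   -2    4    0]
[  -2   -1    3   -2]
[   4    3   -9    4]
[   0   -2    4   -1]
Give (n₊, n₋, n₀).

Answer: (1, 2, 1)

Derivation:
step 0: pivot 1 → sign +
step 1: pivot -5 → sign −
step 2: pivot -4/5 → sign −
step 3: row/col 3 already zero → sign 0
signature = (1, 2, 1)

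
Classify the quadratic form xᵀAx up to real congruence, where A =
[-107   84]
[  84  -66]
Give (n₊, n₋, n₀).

Answer: (0, 2, 0)

Derivation:
step 0: pivot -107 → sign −
step 1: pivot -6/107 → sign −
signature = (0, 2, 0)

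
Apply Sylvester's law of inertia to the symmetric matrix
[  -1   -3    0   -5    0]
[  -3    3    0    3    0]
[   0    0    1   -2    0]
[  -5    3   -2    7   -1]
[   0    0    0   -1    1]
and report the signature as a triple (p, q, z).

step 0: pivot -1 → sign −
step 1: pivot 12 → sign +
step 2: pivot 1 → sign +
step 3: pivot 1 → sign +
step 4: row/col 4 already zero → sign 0
signature = (3, 1, 1)

Answer: (3, 1, 1)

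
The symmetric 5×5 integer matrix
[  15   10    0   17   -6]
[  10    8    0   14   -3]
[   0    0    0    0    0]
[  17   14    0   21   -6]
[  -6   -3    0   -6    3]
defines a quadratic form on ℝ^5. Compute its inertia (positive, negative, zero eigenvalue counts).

step 0: pivot 15 → sign +
step 1: pivot 4/3 → sign +
step 2: pivot -18/5 → sign −
step 3: pivot 1/4 → sign +
step 4: row/col 4 already zero → sign 0
signature = (3, 1, 1)

Answer: (3, 1, 1)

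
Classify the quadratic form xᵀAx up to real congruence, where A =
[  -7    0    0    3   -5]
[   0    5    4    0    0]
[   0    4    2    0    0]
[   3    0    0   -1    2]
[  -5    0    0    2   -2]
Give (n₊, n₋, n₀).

Answer: (3, 2, 0)

Derivation:
step 0: pivot -7 → sign −
step 1: pivot 5 → sign +
step 2: pivot -6/5 → sign −
step 3: pivot 2/7 → sign +
step 4: pivot 3/2 → sign +
signature = (3, 2, 0)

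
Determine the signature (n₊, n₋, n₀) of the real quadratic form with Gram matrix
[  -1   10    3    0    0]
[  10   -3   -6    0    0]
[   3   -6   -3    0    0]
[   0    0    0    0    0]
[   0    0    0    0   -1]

step 0: pivot -1 → sign −
step 1: pivot 97 → sign +
step 2: pivot 6/97 → sign +
step 3: pivot -1 → sign −
step 4: row/col 4 already zero → sign 0
signature = (2, 2, 1)

Answer: (2, 2, 1)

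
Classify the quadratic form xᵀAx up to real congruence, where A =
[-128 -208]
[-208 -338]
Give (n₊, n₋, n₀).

step 0: pivot -128 → sign −
step 1: row/col 1 already zero → sign 0
signature = (0, 1, 1)

Answer: (0, 1, 1)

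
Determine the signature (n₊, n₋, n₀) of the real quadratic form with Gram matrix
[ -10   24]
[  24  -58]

step 0: pivot -10 → sign −
step 1: pivot -2/5 → sign −
signature = (0, 2, 0)

Answer: (0, 2, 0)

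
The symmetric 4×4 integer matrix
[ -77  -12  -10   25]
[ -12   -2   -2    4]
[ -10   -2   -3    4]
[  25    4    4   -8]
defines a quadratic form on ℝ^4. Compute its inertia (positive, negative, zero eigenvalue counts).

step 0: pivot -77 → sign −
step 1: pivot -10/77 → sign −
step 2: pivot -1/5 → sign −
step 3: pivot 1 → sign +
signature = (1, 3, 0)

Answer: (1, 3, 0)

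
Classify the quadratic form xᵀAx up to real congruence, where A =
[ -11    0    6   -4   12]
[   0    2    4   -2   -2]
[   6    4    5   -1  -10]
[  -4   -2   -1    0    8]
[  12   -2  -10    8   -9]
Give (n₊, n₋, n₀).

Answer: (3, 2, 0)

Derivation:
step 0: pivot -11 → sign −
step 1: pivot 2 → sign +
step 2: pivot 3/11 → sign +
step 3: pivot -3 → sign −
step 4: pivot 1 → sign +
signature = (3, 2, 0)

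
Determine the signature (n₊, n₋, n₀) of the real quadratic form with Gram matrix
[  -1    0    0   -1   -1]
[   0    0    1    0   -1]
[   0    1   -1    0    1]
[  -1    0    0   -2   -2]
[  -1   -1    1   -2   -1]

Answer: (2, 3, 0)

Derivation:
step 0: pivot -1 → sign −
step 1: pivot -1 → sign −
step 2: pivot 1 → sign +
step 3: pivot -1 → sign −
step 4: pivot 2 → sign +
signature = (2, 3, 0)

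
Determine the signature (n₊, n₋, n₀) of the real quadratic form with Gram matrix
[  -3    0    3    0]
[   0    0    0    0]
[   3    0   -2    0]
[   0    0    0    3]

step 0: pivot -3 → sign −
step 1: pivot 1 → sign +
step 2: pivot 3 → sign +
step 3: row/col 3 already zero → sign 0
signature = (2, 1, 1)

Answer: (2, 1, 1)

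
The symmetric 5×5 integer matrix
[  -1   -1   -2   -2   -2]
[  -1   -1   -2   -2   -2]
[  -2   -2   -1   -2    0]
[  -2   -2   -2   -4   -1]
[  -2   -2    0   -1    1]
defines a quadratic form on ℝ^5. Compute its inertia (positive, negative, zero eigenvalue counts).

step 0: pivot -1 → sign −
step 1: pivot 3 → sign +
step 2: pivot -4/3 → sign −
step 3: pivot -1/4 → sign −
step 4: row/col 4 already zero → sign 0
signature = (1, 3, 1)

Answer: (1, 3, 1)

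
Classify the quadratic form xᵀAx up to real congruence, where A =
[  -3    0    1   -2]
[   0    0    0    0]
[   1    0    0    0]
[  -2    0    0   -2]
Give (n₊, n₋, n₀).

step 0: pivot -3 → sign −
step 1: pivot 1/3 → sign +
step 2: pivot -2 → sign −
step 3: row/col 3 already zero → sign 0
signature = (1, 2, 1)

Answer: (1, 2, 1)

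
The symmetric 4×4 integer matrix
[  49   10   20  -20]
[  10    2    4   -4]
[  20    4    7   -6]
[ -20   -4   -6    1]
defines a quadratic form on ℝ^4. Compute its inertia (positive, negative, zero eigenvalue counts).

Answer: (1, 3, 0)

Derivation:
step 0: pivot 49 → sign +
step 1: pivot -2/49 → sign −
step 2: pivot -1 → sign −
step 3: pivot -3 → sign −
signature = (1, 3, 0)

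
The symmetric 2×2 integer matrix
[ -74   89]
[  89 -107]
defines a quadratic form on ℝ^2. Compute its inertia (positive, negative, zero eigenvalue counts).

Answer: (1, 1, 0)

Derivation:
step 0: pivot -74 → sign −
step 1: pivot 3/74 → sign +
signature = (1, 1, 0)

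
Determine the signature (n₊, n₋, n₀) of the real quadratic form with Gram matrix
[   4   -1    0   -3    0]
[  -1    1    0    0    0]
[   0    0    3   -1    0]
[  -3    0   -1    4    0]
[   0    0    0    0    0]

step 0: pivot 4 → sign +
step 1: pivot 3/4 → sign +
step 2: pivot 3 → sign +
step 3: pivot 2/3 → sign +
step 4: row/col 4 already zero → sign 0
signature = (4, 0, 1)

Answer: (4, 0, 1)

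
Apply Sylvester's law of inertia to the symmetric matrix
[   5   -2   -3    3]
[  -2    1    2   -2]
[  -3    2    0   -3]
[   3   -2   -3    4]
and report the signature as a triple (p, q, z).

Answer: (2, 2, 0)

Derivation:
step 0: pivot 5 → sign +
step 1: pivot 1/5 → sign +
step 2: pivot -5 → sign −
step 3: pivot -1/5 → sign −
signature = (2, 2, 0)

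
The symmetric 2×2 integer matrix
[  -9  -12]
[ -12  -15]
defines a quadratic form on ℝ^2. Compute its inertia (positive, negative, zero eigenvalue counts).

Answer: (1, 1, 0)

Derivation:
step 0: pivot -9 → sign −
step 1: pivot 1 → sign +
signature = (1, 1, 0)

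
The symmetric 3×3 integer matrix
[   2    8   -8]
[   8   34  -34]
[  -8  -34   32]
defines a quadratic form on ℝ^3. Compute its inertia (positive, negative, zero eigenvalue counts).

Answer: (2, 1, 0)

Derivation:
step 0: pivot 2 → sign +
step 1: pivot 2 → sign +
step 2: pivot -2 → sign −
signature = (2, 1, 0)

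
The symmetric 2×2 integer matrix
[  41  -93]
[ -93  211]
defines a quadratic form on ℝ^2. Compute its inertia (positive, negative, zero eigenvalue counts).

step 0: pivot 41 → sign +
step 1: pivot 2/41 → sign +
signature = (2, 0, 0)

Answer: (2, 0, 0)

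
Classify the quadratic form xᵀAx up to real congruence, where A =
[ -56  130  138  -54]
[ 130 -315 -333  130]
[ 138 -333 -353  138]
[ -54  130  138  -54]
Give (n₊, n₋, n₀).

Answer: (0, 4, 0)

Derivation:
step 0: pivot -56 → sign −
step 1: pivot -185/14 → sign −
step 2: pivot -154/185 → sign −
step 3: pivot -1/77 → sign −
signature = (0, 4, 0)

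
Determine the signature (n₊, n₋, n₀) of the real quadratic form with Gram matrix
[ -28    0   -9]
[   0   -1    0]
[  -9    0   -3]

Answer: (0, 3, 0)

Derivation:
step 0: pivot -28 → sign −
step 1: pivot -1 → sign −
step 2: pivot -3/28 → sign −
signature = (0, 3, 0)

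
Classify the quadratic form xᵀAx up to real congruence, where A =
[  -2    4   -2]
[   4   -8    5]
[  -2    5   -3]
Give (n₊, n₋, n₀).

Answer: (1, 2, 0)

Derivation:
step 0: pivot -2 → sign −
step 1: pivot -1 → sign −
step 2: pivot 1 → sign +
signature = (1, 2, 0)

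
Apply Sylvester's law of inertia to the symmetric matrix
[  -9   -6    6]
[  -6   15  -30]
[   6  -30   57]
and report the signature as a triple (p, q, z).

Answer: (2, 1, 0)

Derivation:
step 0: pivot -9 → sign −
step 1: pivot 19 → sign +
step 2: pivot 3/19 → sign +
signature = (2, 1, 0)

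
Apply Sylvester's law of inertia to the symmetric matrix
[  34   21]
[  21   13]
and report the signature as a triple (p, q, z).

Answer: (2, 0, 0)

Derivation:
step 0: pivot 34 → sign +
step 1: pivot 1/34 → sign +
signature = (2, 0, 0)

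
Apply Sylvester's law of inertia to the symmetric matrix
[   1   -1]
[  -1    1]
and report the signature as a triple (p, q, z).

Answer: (1, 0, 1)

Derivation:
step 0: pivot 1 → sign +
step 1: row/col 1 already zero → sign 0
signature = (1, 0, 1)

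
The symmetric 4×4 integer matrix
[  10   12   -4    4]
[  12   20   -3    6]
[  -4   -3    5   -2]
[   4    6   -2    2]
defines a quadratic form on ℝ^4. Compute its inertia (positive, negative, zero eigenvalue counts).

Answer: (3, 1, 0)

Derivation:
step 0: pivot 10 → sign +
step 1: pivot 28/5 → sign +
step 2: pivot 79/28 → sign +
step 3: pivot -6/79 → sign −
signature = (3, 1, 0)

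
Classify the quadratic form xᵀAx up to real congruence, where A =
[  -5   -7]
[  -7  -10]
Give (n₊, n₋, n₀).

step 0: pivot -5 → sign −
step 1: pivot -1/5 → sign −
signature = (0, 2, 0)

Answer: (0, 2, 0)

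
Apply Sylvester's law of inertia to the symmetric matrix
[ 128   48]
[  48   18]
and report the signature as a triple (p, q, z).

step 0: pivot 128 → sign +
step 1: row/col 1 already zero → sign 0
signature = (1, 0, 1)

Answer: (1, 0, 1)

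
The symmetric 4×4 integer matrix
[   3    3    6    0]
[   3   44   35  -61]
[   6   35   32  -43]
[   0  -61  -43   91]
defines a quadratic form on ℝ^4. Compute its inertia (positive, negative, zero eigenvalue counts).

step 0: pivot 3 → sign +
step 1: pivot 41 → sign +
step 2: pivot -21/41 → sign −
step 3: pivot 2/7 → sign +
signature = (3, 1, 0)

Answer: (3, 1, 0)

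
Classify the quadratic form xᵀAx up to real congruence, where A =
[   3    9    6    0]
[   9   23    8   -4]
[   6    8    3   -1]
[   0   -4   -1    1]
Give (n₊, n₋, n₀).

Answer: (2, 2, 0)

Derivation:
step 0: pivot 3 → sign +
step 1: pivot -4 → sign −
step 2: pivot 16 → sign +
step 3: pivot -1/16 → sign −
signature = (2, 2, 0)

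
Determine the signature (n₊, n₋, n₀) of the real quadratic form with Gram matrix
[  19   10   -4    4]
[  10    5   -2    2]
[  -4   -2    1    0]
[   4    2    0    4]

Answer: (2, 1, 1)

Derivation:
step 0: pivot 19 → sign +
step 1: pivot -5/19 → sign −
step 2: pivot 1/5 → sign +
step 3: row/col 3 already zero → sign 0
signature = (2, 1, 1)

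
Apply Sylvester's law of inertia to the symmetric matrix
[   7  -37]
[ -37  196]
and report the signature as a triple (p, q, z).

step 0: pivot 7 → sign +
step 1: pivot 3/7 → sign +
signature = (2, 0, 0)

Answer: (2, 0, 0)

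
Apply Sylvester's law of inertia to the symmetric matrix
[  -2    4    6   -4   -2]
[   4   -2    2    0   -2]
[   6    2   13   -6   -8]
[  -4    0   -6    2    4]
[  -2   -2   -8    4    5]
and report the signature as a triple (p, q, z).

Answer: (2, 3, 0)

Derivation:
step 0: pivot -2 → sign −
step 1: pivot 6 → sign +
step 2: pivot -5/3 → sign −
step 3: pivot -2/5 → sign −
step 4: pivot 1 → sign +
signature = (2, 3, 0)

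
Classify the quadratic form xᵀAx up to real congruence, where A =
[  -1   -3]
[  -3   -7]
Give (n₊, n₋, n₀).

step 0: pivot -1 → sign −
step 1: pivot 2 → sign +
signature = (1, 1, 0)

Answer: (1, 1, 0)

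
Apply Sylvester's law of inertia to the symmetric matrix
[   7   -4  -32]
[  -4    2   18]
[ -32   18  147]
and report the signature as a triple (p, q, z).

Answer: (2, 1, 0)

Derivation:
step 0: pivot 7 → sign +
step 1: pivot -2/7 → sign −
step 2: pivot 1 → sign +
signature = (2, 1, 0)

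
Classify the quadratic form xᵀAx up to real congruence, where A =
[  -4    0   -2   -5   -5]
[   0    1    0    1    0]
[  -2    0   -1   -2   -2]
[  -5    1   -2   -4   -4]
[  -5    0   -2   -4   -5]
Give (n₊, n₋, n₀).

Answer: (2, 3, 0)

Derivation:
step 0: pivot -4 → sign −
step 1: pivot 1 → sign +
step 2: pivot 5/4 → sign +
step 3: pivot -1/5 → sign −
step 4: pivot -2 → sign −
signature = (2, 3, 0)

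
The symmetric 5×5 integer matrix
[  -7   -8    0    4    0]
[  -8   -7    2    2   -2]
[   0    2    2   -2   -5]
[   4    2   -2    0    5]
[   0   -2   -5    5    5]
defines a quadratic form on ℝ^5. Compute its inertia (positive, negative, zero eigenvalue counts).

step 0: pivot -7 → sign −
step 1: pivot 15/7 → sign +
step 2: pivot 2/15 → sign +
step 3: pivot -2 → sign −
step 4: pivot 3/2 → sign +
signature = (3, 2, 0)

Answer: (3, 2, 0)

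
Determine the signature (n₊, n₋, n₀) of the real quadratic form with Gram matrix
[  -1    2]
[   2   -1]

Answer: (1, 1, 0)

Derivation:
step 0: pivot -1 → sign −
step 1: pivot 3 → sign +
signature = (1, 1, 0)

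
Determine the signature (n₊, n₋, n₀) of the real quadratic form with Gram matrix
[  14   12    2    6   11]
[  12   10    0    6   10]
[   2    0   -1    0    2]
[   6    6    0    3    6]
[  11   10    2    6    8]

Answer: (3, 2, 0)

Derivation:
step 0: pivot 14 → sign +
step 1: pivot -2/7 → sign −
step 2: pivot 9 → sign +
step 3: pivot -1 → sign −
step 4: pivot 1/2 → sign +
signature = (3, 2, 0)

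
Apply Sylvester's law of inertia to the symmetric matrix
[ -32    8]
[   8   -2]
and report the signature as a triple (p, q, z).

step 0: pivot -32 → sign −
step 1: row/col 1 already zero → sign 0
signature = (0, 1, 1)

Answer: (0, 1, 1)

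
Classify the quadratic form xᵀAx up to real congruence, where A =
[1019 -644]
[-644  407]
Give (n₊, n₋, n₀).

step 0: pivot 1019 → sign +
step 1: pivot -3/1019 → sign −
signature = (1, 1, 0)

Answer: (1, 1, 0)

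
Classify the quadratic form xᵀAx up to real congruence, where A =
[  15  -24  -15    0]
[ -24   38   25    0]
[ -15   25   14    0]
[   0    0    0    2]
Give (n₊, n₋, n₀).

Answer: (3, 1, 0)

Derivation:
step 0: pivot 15 → sign +
step 1: pivot -2/5 → sign −
step 2: pivot 3/2 → sign +
step 3: pivot 2 → sign +
signature = (3, 1, 0)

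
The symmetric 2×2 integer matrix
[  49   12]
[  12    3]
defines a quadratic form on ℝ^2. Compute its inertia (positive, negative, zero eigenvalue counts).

Answer: (2, 0, 0)

Derivation:
step 0: pivot 49 → sign +
step 1: pivot 3/49 → sign +
signature = (2, 0, 0)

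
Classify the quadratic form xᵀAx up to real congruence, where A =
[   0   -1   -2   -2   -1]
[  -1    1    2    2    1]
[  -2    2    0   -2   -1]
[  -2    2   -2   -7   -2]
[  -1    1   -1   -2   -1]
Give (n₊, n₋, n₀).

step 0: pivot 1 → sign +
step 1: pivot -1 → sign −
step 2: pivot -4 → sign −
step 3: pivot -2 → sign −
step 4: pivot 3/8 → sign +
signature = (2, 3, 0)

Answer: (2, 3, 0)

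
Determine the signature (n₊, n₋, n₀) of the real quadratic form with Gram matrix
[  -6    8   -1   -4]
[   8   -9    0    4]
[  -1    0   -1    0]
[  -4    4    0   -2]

step 0: pivot -6 → sign −
step 1: pivot 5/3 → sign +
step 2: pivot -19/10 → sign −
step 3: pivot -6/19 → sign −
signature = (1, 3, 0)

Answer: (1, 3, 0)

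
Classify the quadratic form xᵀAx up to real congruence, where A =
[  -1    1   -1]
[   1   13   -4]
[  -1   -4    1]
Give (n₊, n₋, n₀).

Answer: (2, 1, 0)

Derivation:
step 0: pivot -1 → sign −
step 1: pivot 14 → sign +
step 2: pivot 3/14 → sign +
signature = (2, 1, 0)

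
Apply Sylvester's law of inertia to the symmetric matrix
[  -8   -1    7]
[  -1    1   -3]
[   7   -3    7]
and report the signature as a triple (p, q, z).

Answer: (1, 2, 0)

Derivation:
step 0: pivot -8 → sign −
step 1: pivot 9/8 → sign +
step 2: pivot -2/9 → sign −
signature = (1, 2, 0)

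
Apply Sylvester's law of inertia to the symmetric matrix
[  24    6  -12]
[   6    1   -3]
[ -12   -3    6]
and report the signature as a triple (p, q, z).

step 0: pivot 24 → sign +
step 1: pivot -1/2 → sign −
step 2: row/col 2 already zero → sign 0
signature = (1, 1, 1)

Answer: (1, 1, 1)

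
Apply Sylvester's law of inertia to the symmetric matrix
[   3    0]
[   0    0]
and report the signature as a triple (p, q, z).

step 0: pivot 3 → sign +
step 1: row/col 1 already zero → sign 0
signature = (1, 0, 1)

Answer: (1, 0, 1)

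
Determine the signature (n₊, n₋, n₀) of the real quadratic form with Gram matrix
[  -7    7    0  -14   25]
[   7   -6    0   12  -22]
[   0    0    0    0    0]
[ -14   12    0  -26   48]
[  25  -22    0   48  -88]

Answer: (2, 2, 1)

Derivation:
step 0: pivot -7 → sign −
step 1: pivot 1 → sign +
step 2: pivot -2 → sign −
step 3: pivot 2/7 → sign +
step 4: row/col 4 already zero → sign 0
signature = (2, 2, 1)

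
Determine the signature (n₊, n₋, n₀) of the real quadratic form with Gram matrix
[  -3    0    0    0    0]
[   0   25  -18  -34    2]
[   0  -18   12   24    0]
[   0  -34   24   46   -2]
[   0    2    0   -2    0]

Answer: (2, 2, 1)

Derivation:
step 0: pivot -3 → sign −
step 1: pivot 25 → sign +
step 2: pivot -24/25 → sign −
step 3: pivot 2 → sign +
step 4: row/col 4 already zero → sign 0
signature = (2, 2, 1)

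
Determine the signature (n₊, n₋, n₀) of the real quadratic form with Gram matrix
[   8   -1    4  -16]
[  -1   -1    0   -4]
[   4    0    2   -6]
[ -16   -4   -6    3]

Answer: (3, 1, 0)

Derivation:
step 0: pivot 8 → sign +
step 1: pivot -9/8 → sign −
step 2: pivot 2/9 → sign +
step 3: pivot 1 → sign +
signature = (3, 1, 0)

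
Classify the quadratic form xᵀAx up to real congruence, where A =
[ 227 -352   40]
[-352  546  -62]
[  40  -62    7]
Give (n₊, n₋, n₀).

Answer: (2, 1, 0)

Derivation:
step 0: pivot 227 → sign +
step 1: pivot 38/227 → sign +
step 2: pivot -1/19 → sign −
signature = (2, 1, 0)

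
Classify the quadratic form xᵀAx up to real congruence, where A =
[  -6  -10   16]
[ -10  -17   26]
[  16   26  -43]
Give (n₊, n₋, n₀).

Answer: (1, 2, 0)

Derivation:
step 0: pivot -6 → sign −
step 1: pivot -1/3 → sign −
step 2: pivot 1 → sign +
signature = (1, 2, 0)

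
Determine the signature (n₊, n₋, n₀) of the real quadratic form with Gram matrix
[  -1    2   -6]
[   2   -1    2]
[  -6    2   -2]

Answer: (2, 1, 0)

Derivation:
step 0: pivot -1 → sign −
step 1: pivot 3 → sign +
step 2: pivot 2/3 → sign +
signature = (2, 1, 0)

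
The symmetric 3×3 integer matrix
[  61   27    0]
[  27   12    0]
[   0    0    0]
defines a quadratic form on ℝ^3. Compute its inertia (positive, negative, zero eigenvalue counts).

step 0: pivot 61 → sign +
step 1: pivot 3/61 → sign +
step 2: row/col 2 already zero → sign 0
signature = (2, 0, 1)

Answer: (2, 0, 1)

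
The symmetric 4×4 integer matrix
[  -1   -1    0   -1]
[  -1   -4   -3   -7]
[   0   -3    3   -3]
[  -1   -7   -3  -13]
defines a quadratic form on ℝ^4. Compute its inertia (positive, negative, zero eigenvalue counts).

Answer: (1, 3, 0)

Derivation:
step 0: pivot -1 → sign −
step 1: pivot -3 → sign −
step 2: pivot 6 → sign +
step 3: pivot -3/2 → sign −
signature = (1, 3, 0)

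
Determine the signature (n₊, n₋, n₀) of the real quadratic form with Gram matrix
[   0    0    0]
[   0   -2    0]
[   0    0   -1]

step 0: pivot -2 → sign −
step 1: pivot -1 → sign −
step 2: row/col 2 already zero → sign 0
signature = (0, 2, 1)

Answer: (0, 2, 1)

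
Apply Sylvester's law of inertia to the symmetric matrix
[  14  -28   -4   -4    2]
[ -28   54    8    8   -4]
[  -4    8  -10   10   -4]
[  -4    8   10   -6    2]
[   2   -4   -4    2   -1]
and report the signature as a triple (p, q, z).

Answer: (1, 3, 1)

Derivation:
step 0: pivot 14 → sign +
step 1: pivot -2 → sign −
step 2: pivot -78/7 → sign −
step 3: pivot -4/39 → sign −
step 4: row/col 4 already zero → sign 0
signature = (1, 3, 1)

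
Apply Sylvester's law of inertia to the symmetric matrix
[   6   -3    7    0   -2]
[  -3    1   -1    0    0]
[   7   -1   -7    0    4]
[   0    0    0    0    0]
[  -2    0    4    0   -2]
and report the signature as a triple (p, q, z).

step 0: pivot 6 → sign +
step 1: pivot -1/2 → sign −
step 2: pivot -8/3 → sign −
step 3: row/col 3 already zero → sign 0
step 4: row/col 4 already zero → sign 0
signature = (1, 2, 2)

Answer: (1, 2, 2)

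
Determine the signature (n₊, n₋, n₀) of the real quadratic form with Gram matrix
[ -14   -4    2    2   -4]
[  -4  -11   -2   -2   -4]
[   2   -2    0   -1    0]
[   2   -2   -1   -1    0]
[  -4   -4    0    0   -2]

Answer: (2, 3, 0)

Derivation:
step 0: pivot -14 → sign −
step 1: pivot -69/7 → sign −
step 2: pivot 22/23 → sign +
step 3: pivot -1/22 → sign −
step 4: pivot 2/3 → sign +
signature = (2, 3, 0)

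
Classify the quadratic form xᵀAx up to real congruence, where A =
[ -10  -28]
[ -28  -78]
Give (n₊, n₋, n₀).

Answer: (1, 1, 0)

Derivation:
step 0: pivot -10 → sign −
step 1: pivot 2/5 → sign +
signature = (1, 1, 0)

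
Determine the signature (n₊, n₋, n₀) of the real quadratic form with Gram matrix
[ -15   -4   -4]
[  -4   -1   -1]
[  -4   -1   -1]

step 0: pivot -15 → sign −
step 1: pivot 1/15 → sign +
step 2: row/col 2 already zero → sign 0
signature = (1, 1, 1)

Answer: (1, 1, 1)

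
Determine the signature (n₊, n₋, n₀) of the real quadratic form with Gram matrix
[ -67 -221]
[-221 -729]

step 0: pivot -67 → sign −
step 1: pivot -2/67 → sign −
signature = (0, 2, 0)

Answer: (0, 2, 0)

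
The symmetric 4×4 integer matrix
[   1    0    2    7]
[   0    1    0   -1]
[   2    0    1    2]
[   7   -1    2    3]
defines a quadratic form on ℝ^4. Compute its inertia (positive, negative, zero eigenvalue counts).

step 0: pivot 1 → sign +
step 1: pivot 1 → sign +
step 2: pivot -3 → sign −
step 3: pivot 1 → sign +
signature = (3, 1, 0)

Answer: (3, 1, 0)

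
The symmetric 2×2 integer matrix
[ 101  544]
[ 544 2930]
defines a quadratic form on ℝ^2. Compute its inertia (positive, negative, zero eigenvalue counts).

step 0: pivot 101 → sign +
step 1: pivot -6/101 → sign −
signature = (1, 1, 0)

Answer: (1, 1, 0)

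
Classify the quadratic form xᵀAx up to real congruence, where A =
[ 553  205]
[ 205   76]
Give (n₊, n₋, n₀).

step 0: pivot 553 → sign +
step 1: pivot 3/553 → sign +
signature = (2, 0, 0)

Answer: (2, 0, 0)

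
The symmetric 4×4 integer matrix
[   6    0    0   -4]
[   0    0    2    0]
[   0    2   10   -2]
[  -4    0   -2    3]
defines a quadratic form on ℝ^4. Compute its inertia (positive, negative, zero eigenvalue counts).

Answer: (3, 1, 0)

Derivation:
step 0: pivot 6 → sign +
step 1: pivot 10 → sign +
step 2: pivot -2/5 → sign −
step 3: pivot 1/3 → sign +
signature = (3, 1, 0)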